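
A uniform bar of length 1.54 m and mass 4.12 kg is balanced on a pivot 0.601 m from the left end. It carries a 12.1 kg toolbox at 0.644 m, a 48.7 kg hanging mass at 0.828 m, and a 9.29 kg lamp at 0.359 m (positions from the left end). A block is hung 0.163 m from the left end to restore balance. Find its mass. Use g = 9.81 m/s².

m ≈ 22.9 kg

Sum moments about the pivot (at 0.601 m from the left end) (the support reaction has zero arm there).
Beam weight: 4.12 × 9.81 = 40.42 N down at 0.77 m → arm 0.169 m, τ = 40.42 × 0.169 = 6.831 N·m clockwise.
Toolbox: 12.1 × 9.81 = 118.7 N down at 0.644 m → arm 0.043 m, τ = 118.7 × 0.043 = 5.104 N·m clockwise.
Hanging mass: 48.7 × 9.81 = 477.7 N down at 0.828 m → arm 0.227 m, τ = 477.7 × 0.227 = 108.4 N·m clockwise.
Lamp: 9.29 × 9.81 = 91.13 N down at 0.359 m → arm 0.242 m, τ = 91.13 × 0.242 = 22.05 N·m counterclockwise.
Net moment of known loads = 98.29 N·m clockwise.
An unknown mass m at 0.163 m has arm 0.438 m; its moment is m·g·0.438 counterclockwise.
For rotational equilibrium, m × 9.81 × 0.438 = 98.29, so m = 98.29 / (9.81 × 0.438) = 22.9 kg.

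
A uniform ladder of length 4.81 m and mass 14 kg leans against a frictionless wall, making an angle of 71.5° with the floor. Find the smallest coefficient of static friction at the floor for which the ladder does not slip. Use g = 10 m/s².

Sum moments about the foot of the ladder (the floor normal and friction both act there and drop out).
Ladder weight 14×10 = 140 N acts at 2.405 m along the ladder; its horizontal arm is 2.405·cos71.5° = 0.7631 m → τ = 106.8 N·m clockwise.
Wall normal N acts horizontally at the top; its moment arm is the height L sinθ = 4.81·sin71.5° = 4.561 m, counterclockwise.
Setting net torque to zero: N × 4.561 = 106.8 → N = 23.42 N.
ΣFx = 0 ⇒ f = N_wall = 23.42 N. ΣFy = 0 ⇒ N_floor = 140 N.
μ_min = f / N_floor = 23.42 / 140 = 0.167.

μ_min ≈ 0.167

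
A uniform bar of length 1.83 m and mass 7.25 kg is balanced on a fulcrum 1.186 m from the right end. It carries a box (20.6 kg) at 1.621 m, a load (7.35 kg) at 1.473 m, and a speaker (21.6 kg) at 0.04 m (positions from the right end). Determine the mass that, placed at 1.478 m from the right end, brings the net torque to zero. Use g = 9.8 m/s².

About the fulcrum (at 1.186 m from the right end):
Beam weight: 7.25 × 9.8 = 71.05 N down at 0.915 m → arm 0.271 m, τ = 71.05 × 0.271 = 19.25 N·m clockwise.
Box: 20.6 × 9.8 = 201.9 N down at 1.621 m → arm 0.435 m, τ = 201.9 × 0.435 = 87.83 N·m counterclockwise.
Load: 7.35 × 9.8 = 72.03 N down at 1.473 m → arm 0.287 m, τ = 72.03 × 0.287 = 20.67 N·m counterclockwise.
Speaker: 21.6 × 9.8 = 211.7 N down at 0.04 m → arm 1.146 m, τ = 211.7 × 1.146 = 242.6 N·m clockwise.
Net moment of known loads = 153.3 N·m clockwise.
An unknown mass m at 1.478 m has arm 0.292 m; its moment is m·g·0.292 counterclockwise.
Balancing moments: m × 9.8 × 0.292 = 153.3, giving m = 153.3 / (9.8 × 0.292) = 53.6 kg.

m ≈ 53.6 kg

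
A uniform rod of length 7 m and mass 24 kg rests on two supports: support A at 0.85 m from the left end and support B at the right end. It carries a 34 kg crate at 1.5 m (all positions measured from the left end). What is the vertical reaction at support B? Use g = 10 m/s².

R_B ≈ 139 N

Take moments about support A.
Beam weight: 24 × 10 = 240 N down at 3.5 m → arm 2.65 m, τ = 240 × 2.65 = 636 N·m clockwise.
Crate: 34 × 10 = 340 N down at 1.5 m → arm 0.65 m, τ = 340 × 0.65 = 221 N·m clockwise.
Net load moment about support A = 857 N·m clockwise.
Reaction R at support B is upward at 7 m, arm 6.15 m → moment R × 6.15 counterclockwise.
For rotational equilibrium, R × 6.15 = 857, so R = 139 N.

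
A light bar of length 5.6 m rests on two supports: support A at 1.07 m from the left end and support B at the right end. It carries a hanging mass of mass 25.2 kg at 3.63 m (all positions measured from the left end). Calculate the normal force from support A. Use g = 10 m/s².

About support B:
Hanging mass: 25.2 × 10 = 252 N down at 3.63 m → arm 1.97 m, τ = 252 × 1.97 = 496.4 N·m counterclockwise.
Net load moment about support B = 496.4 N·m counterclockwise.
Reaction R at support A is upward at 1.07 m, arm 4.53 m → moment R × 4.53 clockwise.
Balancing moments: R × 4.53 = 496.4, giving R = 110 N.

R_A ≈ 110 N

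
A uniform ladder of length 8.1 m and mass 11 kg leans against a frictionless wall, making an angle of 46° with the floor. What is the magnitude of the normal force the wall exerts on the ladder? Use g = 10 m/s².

Take moments about the foot of the ladder.
Ladder weight 11×10 = 110 N acts at 4.05 m along the ladder; its horizontal arm is 4.05·cos46° = 2.813 m → τ = 309.4 N·m clockwise.
Wall normal N acts horizontally at the top; its moment arm is the height L sinθ = 8.1·sin46° = 5.827 m, counterclockwise.
Setting net torque to zero: N × 5.827 = 309.4 → N = 53.1 N.

N_wall ≈ 53.1 N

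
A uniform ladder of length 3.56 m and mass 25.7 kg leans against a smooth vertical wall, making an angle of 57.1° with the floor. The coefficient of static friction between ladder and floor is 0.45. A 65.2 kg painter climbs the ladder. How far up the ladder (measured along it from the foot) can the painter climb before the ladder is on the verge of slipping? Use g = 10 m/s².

d ≈ 2.75 m

Taking torques about the foot of the ladder:
Ladder weight 25.7×10 = 257 N acts at 1.78 m along the ladder; its horizontal arm is 1.78·cos57.1° = 0.9669 m → τ = 248.5 N·m clockwise.
Painter weight 65.2×10 = 652 N at distance d → arm d·cos57.1° → τ = 652·d·0.5432 clockwise.
Wall normal N at the top has arm L sinθ = 2.989 m counterclockwise, so Στ = 0 gives N·2.989 = 248.5 + 354.2·d.
ΣFy = 0 ⇒ N_floor = 909 N, so the maximum friction is μ_s·N_floor = 0.45×909 = 409.1 N. ΣFx = 0 ⇒ N_wall = f, so at the slipping point N = 409.1 N.
Substituting: 409.1×2.989 = 248.5 + 354.2·d ⇒ d = (1223 − 248.5) / 354.2 = 2.75 m.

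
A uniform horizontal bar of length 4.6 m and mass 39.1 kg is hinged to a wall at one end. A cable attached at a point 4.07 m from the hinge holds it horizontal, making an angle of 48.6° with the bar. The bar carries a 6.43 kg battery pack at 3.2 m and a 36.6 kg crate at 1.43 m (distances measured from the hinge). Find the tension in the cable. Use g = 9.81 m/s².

Sum moments about the hinge (the unknown hinge reaction has zero arm there).
Beam weight: 39.1 × 9.81 = 383.6 N down at 2.3 m → arm 2.3 m, τ = 383.6 × 2.3 = 882.3 N·m clockwise.
Battery pack: 6.43 × 9.81 = 63.08 N down at 3.2 m → arm 3.2 m, τ = 63.08 × 3.2 = 201.9 N·m clockwise.
Crate: 36.6 × 9.81 = 359 N down at 1.43 m → arm 1.43 m, τ = 359 × 1.43 = 513.4 N·m clockwise.
Total clockwise load moment = 1598 N·m.
The cable tension T acts at 4.07 m; only its component perpendicular to the bar, T sinθ, produces torque. sin 48.6° = 0.7501.
Balancing moments: T × 4.07 × 0.7501 = 1598, giving T = 1598 / 3.053 = 523 N.

T ≈ 523 N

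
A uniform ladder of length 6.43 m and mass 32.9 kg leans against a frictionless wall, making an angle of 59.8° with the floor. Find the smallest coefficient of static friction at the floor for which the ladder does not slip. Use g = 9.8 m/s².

μ_min ≈ 0.291

Sum moments about the foot of the ladder (the floor normal and friction both act there and drop out).
Ladder weight 32.9×9.8 = 322.4 N acts at 3.215 m along the ladder; its horizontal arm is 3.215·cos59.8° = 1.617 m → τ = 521.3 N·m clockwise.
Wall normal N acts horizontally at the top; its moment arm is the height L sinθ = 6.43·sin59.8° = 5.557 m, counterclockwise.
For rotational equilibrium, N × 5.557 = 521.3, so N = 93.81 N.
ΣFx = 0 ⇒ f = N_wall = 93.81 N. ΣFy = 0 ⇒ N_floor = 322.4 N.
μ_min = f / N_floor = 93.81 / 322.4 = 0.291.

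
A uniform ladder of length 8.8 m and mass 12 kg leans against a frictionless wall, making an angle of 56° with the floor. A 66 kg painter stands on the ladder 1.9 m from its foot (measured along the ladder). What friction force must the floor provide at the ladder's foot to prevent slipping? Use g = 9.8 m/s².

Sum moments about the foot of the ladder (the floor normal and friction both act there and drop out).
Ladder weight 12×9.8 = 117.6 N acts at 4.4 m along the ladder; its horizontal arm is 4.4·cos56° = 2.46 m → τ = 289.3 N·m clockwise.
Painter: 66×9.8 = 646.8 N at 1.9 m → arm 1.062 m → τ = 686.9 N·m clockwise.
Wall normal N acts horizontally at the top; its moment arm is the height L sinθ = 8.8·sin56° = 7.296 m, counterclockwise.
Setting net torque to zero: N × 7.296 = 976.2 → N = 134 N.
ΣFx = 0: friction at the foot balances the wall's push, so f = N_wall = 134 N.

f ≈ 134 N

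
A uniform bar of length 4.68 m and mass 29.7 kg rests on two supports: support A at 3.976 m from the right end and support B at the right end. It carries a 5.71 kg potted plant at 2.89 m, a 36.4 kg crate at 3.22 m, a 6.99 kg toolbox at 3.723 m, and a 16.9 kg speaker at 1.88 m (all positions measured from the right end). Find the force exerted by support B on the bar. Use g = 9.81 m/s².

R_B ≈ 295 N

Choose support A as the axis so its reaction then has zero moment arm.
Beam weight: 29.7 × 9.81 = 291.4 N down at 2.34 m → arm 1.636 m, τ = 291.4 × 1.636 = 476.7 N·m clockwise.
Potted plant: 5.71 × 9.81 = 56.02 N down at 2.89 m → arm 1.086 m, τ = 56.02 × 1.086 = 60.84 N·m clockwise.
Crate: 36.4 × 9.81 = 357.1 N down at 3.22 m → arm 0.756 m, τ = 357.1 × 0.756 = 270 N·m clockwise.
Toolbox: 6.99 × 9.81 = 68.57 N down at 3.723 m → arm 0.253 m, τ = 68.57 × 0.253 = 17.35 N·m clockwise.
Speaker: 16.9 × 9.81 = 165.8 N down at 1.88 m → arm 2.096 m, τ = 165.8 × 2.096 = 347.5 N·m clockwise.
Net load moment about support A = 1172 N·m clockwise.
Reaction R at support B is upward at 0 m, arm 3.976 m → moment R × 3.976 counterclockwise.
Balancing moments: R × 3.976 = 1172, giving R = 295 N.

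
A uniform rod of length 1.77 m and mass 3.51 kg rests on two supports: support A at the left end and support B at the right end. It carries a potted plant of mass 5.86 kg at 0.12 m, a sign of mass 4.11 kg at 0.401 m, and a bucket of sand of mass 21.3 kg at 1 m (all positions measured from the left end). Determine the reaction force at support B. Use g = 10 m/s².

R_B ≈ 151 N

Choose support A as the axis so its reaction then has zero moment arm.
Beam weight: 3.51 × 10 = 35.1 N down at 0.885 m → arm 0.885 m, τ = 35.1 × 0.885 = 31.06 N·m clockwise.
Potted plant: 5.86 × 10 = 58.6 N down at 0.12 m → arm 0.12 m, τ = 58.6 × 0.12 = 7.032 N·m clockwise.
Sign: 4.11 × 10 = 41.1 N down at 0.401 m → arm 0.401 m, τ = 41.1 × 0.401 = 16.48 N·m clockwise.
Bucket of sand: 21.3 × 10 = 213 N down at 1 m → arm 1 m, τ = 213 × 1 = 213 N·m clockwise.
Net load moment about support A = 267.6 N·m clockwise.
Reaction R at support B is upward at 1.77 m, arm 1.77 m → moment R × 1.77 counterclockwise.
Balancing moments: R × 1.77 = 267.6, giving R = 151 N.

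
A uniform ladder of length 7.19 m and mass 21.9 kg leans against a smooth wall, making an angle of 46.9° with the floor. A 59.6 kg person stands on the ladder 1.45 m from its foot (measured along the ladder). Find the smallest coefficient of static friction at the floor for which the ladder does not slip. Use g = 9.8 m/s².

μ_min ≈ 0.264

Take moments about the foot of the ladder.
Ladder weight 21.9×9.8 = 214.6 N acts at 3.595 m along the ladder; its horizontal arm is 3.595·cos46.9° = 2.456 m → τ = 527.1 N·m clockwise.
Person: 59.6×9.8 = 584.1 N at 1.45 m → arm 0.9907 m → τ = 578.7 N·m clockwise.
Wall normal N acts horizontally at the top; its moment arm is the height L sinθ = 7.19·sin46.9° = 5.25 m, counterclockwise.
For rotational equilibrium, N × 5.25 = 1106, so N = 210.7 N.
ΣFx = 0 ⇒ f = N_wall = 210.7 N. ΣFy = 0 ⇒ N_floor = 798.7 N.
μ_min = f / N_floor = 210.7 / 798.7 = 0.264.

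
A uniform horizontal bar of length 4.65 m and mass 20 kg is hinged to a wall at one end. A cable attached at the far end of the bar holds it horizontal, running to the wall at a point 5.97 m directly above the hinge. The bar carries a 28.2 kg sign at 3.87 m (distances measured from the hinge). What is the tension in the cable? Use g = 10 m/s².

Choose the hinge as the axis so the unknown hinge reaction has zero arm there.
Beam weight: 20 × 10 = 200 N down at 2.325 m → arm 2.325 m, τ = 200 × 2.325 = 465 N·m clockwise.
Sign: 28.2 × 10 = 282 N down at 3.87 m → arm 3.87 m, τ = 282 × 3.87 = 1091 N·m clockwise.
Total clockwise load moment = 1556 N·m.
The cable tension T acts at 4.65 m; only its component perpendicular to the bar, T sinθ, produces torque. sinθ = h/√(h²+d²) = 5.97/√(5.97²+4.65²) = 0.7889.
Setting net torque to zero: T × 4.65 × 0.7889 = 1556 → T = 1556 / 3.668 = 424 N.

T ≈ 424 N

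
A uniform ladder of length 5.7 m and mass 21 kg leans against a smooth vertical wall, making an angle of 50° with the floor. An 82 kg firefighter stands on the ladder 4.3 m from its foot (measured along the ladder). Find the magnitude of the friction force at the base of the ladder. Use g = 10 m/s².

Taking torques about the foot of the ladder:
Ladder weight 21×10 = 210 N acts at 2.85 m along the ladder; its horizontal arm is 2.85·cos50° = 1.832 m → τ = 384.7 N·m clockwise.
Firefighter: 82×10 = 820 N at 4.3 m → arm 2.764 m → τ = 2266 N·m clockwise.
Wall normal N acts horizontally at the top; its moment arm is the height L sinθ = 5.7·sin50° = 4.366 m, counterclockwise.
Στ = 0 ⇒ N × 4.366 = 2651 ⇒ N = 607 N.
ΣFx = 0: friction at the foot balances the wall's push, so f = N_wall = 607 N.

f ≈ 607 N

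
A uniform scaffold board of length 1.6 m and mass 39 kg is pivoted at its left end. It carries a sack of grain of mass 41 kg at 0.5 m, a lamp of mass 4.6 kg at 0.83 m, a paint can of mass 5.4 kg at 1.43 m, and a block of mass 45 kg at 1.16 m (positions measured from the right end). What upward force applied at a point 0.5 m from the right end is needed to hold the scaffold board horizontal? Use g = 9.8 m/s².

Choose the left end as the axis so the unknown pivot reaction has zero arm there.
Beam weight: 39 × 9.8 = 382.2 N down at 0.8 m → arm 0.8 m, τ = 382.2 × 0.8 = 305.8 N·m clockwise.
Sack of grain: 41 × 9.8 = 401.8 N down at 0.5 m → arm 1.1 m, τ = 401.8 × 1.1 = 442 N·m clockwise.
Lamp: 4.6 × 9.8 = 45.08 N down at 0.83 m → arm 0.77 m, τ = 45.08 × 0.77 = 34.71 N·m clockwise.
Paint can: 5.4 × 9.8 = 52.92 N down at 1.43 m → arm 0.17 m, τ = 52.92 × 0.17 = 8.996 N·m clockwise.
Block: 45 × 9.8 = 441 N down at 1.16 m → arm 0.44 m, τ = 441 × 0.44 = 194 N·m clockwise.
Net moment of the loads = 985.5 N·m clockwise.
The upward force F acts at a point 0.5 m from the right end, arm 1.1 m, giving F × 1.1 counterclockwise.
Στ = 0 ⇒ F × 1.1 = 985.5 ⇒ F = 985.5 / 1.1 = 896 N.

F ≈ 896 N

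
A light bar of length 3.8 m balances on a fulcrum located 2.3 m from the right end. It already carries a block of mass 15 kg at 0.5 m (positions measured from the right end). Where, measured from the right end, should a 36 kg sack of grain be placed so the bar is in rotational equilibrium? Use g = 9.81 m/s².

Taking torques about the fulcrum (at 2.3 m from the right end):
Block: 15 × 9.81 = 147.2 N down at 0.5 m → arm 1.8 m, τ = 147.2 × 1.8 = 265 N·m clockwise.
Net moment of existing loads = 265 N·m clockwise.
The sack of grain weighs 36 × 9.81 = 353.2 N and must supply an equal counterclockwise moment, so its lever arm about the fulcrum is 265 / 353.2 = 0.75 m.
That puts it at 2.3 + 0.75 = 3.05 m from the right end.

x ≈ 3.05 m from the right end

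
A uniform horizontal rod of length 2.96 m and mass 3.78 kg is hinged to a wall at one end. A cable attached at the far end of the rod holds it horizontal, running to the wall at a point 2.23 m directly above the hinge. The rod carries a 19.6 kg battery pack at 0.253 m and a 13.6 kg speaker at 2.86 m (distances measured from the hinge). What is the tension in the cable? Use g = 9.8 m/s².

T ≈ 272 N

Taking torques about the hinge:
Beam weight: 3.78 × 9.8 = 37.04 N down at 1.48 m → arm 1.48 m, τ = 37.04 × 1.48 = 54.82 N·m clockwise.
Battery pack: 19.6 × 9.8 = 192.1 N down at 0.253 m → arm 0.253 m, τ = 192.1 × 0.253 = 48.6 N·m clockwise.
Speaker: 13.6 × 9.8 = 133.3 N down at 2.86 m → arm 2.86 m, τ = 133.3 × 2.86 = 381.2 N·m clockwise.
Total clockwise load moment = 484.6 N·m.
The cable tension T acts at 2.96 m; only its component perpendicular to the rod, T sinθ, produces torque. sinθ = h/√(h²+d²) = 2.23/√(2.23²+2.96²) = 0.6017.
Balancing moments: T × 2.96 × 0.6017 = 484.6, giving T = 484.6 / 1.781 = 272 N.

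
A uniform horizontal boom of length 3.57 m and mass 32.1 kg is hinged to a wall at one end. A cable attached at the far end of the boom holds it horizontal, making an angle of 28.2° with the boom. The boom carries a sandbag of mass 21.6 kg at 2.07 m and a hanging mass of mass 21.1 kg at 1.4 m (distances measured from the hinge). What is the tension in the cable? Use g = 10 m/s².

T ≈ 780 N

Taking torques about the hinge:
Beam weight: 32.1 × 10 = 321 N down at 1.785 m → arm 1.785 m, τ = 321 × 1.785 = 573 N·m clockwise.
Sandbag: 21.6 × 10 = 216 N down at 2.07 m → arm 2.07 m, τ = 216 × 2.07 = 447.1 N·m clockwise.
Hanging mass: 21.1 × 10 = 211 N down at 1.4 m → arm 1.4 m, τ = 211 × 1.4 = 295.4 N·m clockwise.
Total clockwise load moment = 1316 N·m.
The cable tension T acts at 3.57 m; only its component perpendicular to the boom, T sinθ, produces torque. sin 28.2° = 0.4726.
Balancing moments: T × 3.57 × 0.4726 = 1316, giving T = 1316 / 1.687 = 780 N.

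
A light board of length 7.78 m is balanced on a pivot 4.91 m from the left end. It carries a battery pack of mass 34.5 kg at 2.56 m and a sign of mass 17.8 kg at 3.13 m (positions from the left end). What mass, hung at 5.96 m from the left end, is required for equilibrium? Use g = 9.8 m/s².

Taking torques about the pivot (at 4.91 m from the left end):
Battery pack: 34.5 × 9.8 = 338.1 N down at 2.56 m → arm 2.35 m, τ = 338.1 × 2.35 = 794.5 N·m counterclockwise.
Sign: 17.8 × 9.8 = 174.4 N down at 3.13 m → arm 1.78 m, τ = 174.4 × 1.78 = 310.4 N·m counterclockwise.
Net moment of known loads = 1105 N·m counterclockwise.
An unknown mass m at 5.96 m has arm 1.05 m; its moment is m·g·1.05 clockwise.
Στ = 0 ⇒ m × 9.8 × 1.05 = 1105 ⇒ m = 1105 / (9.8 × 1.05) = 107 kg.

m ≈ 107 kg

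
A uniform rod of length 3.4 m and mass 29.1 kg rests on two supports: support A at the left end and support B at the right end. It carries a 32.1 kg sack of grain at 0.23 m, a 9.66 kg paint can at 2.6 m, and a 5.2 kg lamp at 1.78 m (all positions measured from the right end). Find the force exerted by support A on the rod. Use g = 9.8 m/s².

About support B:
Beam weight: 29.1 × 9.8 = 285.2 N down at 1.7 m → arm 1.7 m, τ = 285.2 × 1.7 = 484.8 N·m counterclockwise.
Sack of grain: 32.1 × 9.8 = 314.6 N down at 0.23 m → arm 0.23 m, τ = 314.6 × 0.23 = 72.36 N·m counterclockwise.
Paint can: 9.66 × 9.8 = 94.67 N down at 2.6 m → arm 2.6 m, τ = 94.67 × 2.6 = 246.1 N·m counterclockwise.
Lamp: 5.2 × 9.8 = 50.96 N down at 1.78 m → arm 1.78 m, τ = 50.96 × 1.78 = 90.71 N·m counterclockwise.
Net load moment about support B = 894 N·m counterclockwise.
Reaction R at support A is upward at 3.4 m, arm 3.4 m → moment R × 3.4 clockwise.
Balancing moments: R × 3.4 = 894, giving R = 263 N.

R_A ≈ 263 N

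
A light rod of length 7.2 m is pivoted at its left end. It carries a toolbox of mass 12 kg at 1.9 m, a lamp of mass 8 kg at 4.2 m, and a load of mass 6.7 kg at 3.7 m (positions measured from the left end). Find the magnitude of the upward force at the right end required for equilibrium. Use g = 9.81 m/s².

Sum moments about the left end (the unknown pivot reaction has zero arm there).
Toolbox: 12 × 9.81 = 117.7 N down at 1.9 m → arm 1.9 m, τ = 117.7 × 1.9 = 223.6 N·m clockwise.
Lamp: 8 × 9.81 = 78.48 N down at 4.2 m → arm 4.2 m, τ = 78.48 × 4.2 = 329.6 N·m clockwise.
Load: 6.7 × 9.81 = 65.73 N down at 3.7 m → arm 3.7 m, τ = 65.73 × 3.7 = 243.2 N·m clockwise.
Net moment of the loads = 796.4 N·m clockwise.
The upward force F acts at the right end, arm 7.2 m, giving F × 7.2 counterclockwise.
Στ = 0 ⇒ F × 7.2 = 796.4 ⇒ F = 796.4 / 7.2 = 111 N.

F ≈ 111 N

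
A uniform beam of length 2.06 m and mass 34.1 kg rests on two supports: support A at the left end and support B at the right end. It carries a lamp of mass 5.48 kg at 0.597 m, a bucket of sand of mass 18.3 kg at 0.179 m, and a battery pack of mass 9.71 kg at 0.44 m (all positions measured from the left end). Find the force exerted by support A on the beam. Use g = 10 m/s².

Sum moments about support B (its reaction then has zero moment arm).
Beam weight: 34.1 × 10 = 341 N down at 1.03 m → arm 1.03 m, τ = 341 × 1.03 = 351.2 N·m counterclockwise.
Lamp: 5.48 × 10 = 54.8 N down at 0.597 m → arm 1.463 m, τ = 54.8 × 1.463 = 80.17 N·m counterclockwise.
Bucket of sand: 18.3 × 10 = 183 N down at 0.179 m → arm 1.881 m, τ = 183 × 1.881 = 344.2 N·m counterclockwise.
Battery pack: 9.71 × 10 = 97.1 N down at 0.44 m → arm 1.62 m, τ = 97.1 × 1.62 = 157.3 N·m counterclockwise.
Net load moment about support B = 932.9 N·m counterclockwise.
Reaction R at support A is upward at 0 m, arm 2.06 m → moment R × 2.06 clockwise.
Balancing moments: R × 2.06 = 932.9, giving R = 453 N.

R_A ≈ 453 N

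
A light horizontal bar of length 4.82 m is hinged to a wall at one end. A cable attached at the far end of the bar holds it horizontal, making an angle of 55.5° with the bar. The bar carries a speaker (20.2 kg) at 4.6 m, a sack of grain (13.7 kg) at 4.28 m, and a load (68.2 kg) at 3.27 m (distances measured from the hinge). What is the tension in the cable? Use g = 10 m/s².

Choose the hinge as the axis so the unknown hinge reaction has zero arm there.
Speaker: 20.2 × 10 = 202 N down at 4.6 m → arm 4.6 m, τ = 202 × 4.6 = 929.2 N·m clockwise.
Sack of grain: 13.7 × 10 = 137 N down at 4.28 m → arm 4.28 m, τ = 137 × 4.28 = 586.4 N·m clockwise.
Load: 68.2 × 10 = 682 N down at 3.27 m → arm 3.27 m, τ = 682 × 3.27 = 2230 N·m clockwise.
Total clockwise load moment = 3746 N·m.
The cable tension T acts at 4.82 m; only its component perpendicular to the bar, T sinθ, produces torque. sin 55.5° = 0.8241.
Setting net torque to zero: T × 4.82 × 0.8241 = 3746 → T = 3746 / 3.972 = 943 N.

T ≈ 943 N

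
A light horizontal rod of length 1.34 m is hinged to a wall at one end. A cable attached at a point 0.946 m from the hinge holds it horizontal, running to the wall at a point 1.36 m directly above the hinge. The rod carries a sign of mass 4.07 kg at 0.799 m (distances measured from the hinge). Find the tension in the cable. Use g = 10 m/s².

T ≈ 41.9 N

Take moments about the hinge.
Sign: 4.07 × 10 = 40.7 N down at 0.799 m → arm 0.799 m, τ = 40.7 × 0.799 = 32.52 N·m clockwise.
Total clockwise load moment = 32.52 N·m.
The cable tension T acts at 0.946 m; only its component perpendicular to the rod, T sinθ, produces torque. sinθ = h/√(h²+d²) = 1.36/√(1.36²+0.946²) = 0.8209.
Setting net torque to zero: T × 0.946 × 0.8209 = 32.52 → T = 32.52 / 0.7766 = 41.9 N.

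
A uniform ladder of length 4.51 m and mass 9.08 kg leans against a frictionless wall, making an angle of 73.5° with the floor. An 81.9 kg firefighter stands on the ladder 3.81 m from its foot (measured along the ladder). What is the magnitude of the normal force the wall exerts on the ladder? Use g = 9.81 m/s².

Take moments about the foot of the ladder.
Ladder weight 9.08×9.81 = 89.07 N acts at 2.255 m along the ladder; its horizontal arm is 2.255·cos73.5° = 0.6405 m → τ = 57.05 N·m clockwise.
Firefighter: 81.9×9.81 = 803.4 N at 3.81 m → arm 1.082 m → τ = 869.3 N·m clockwise.
Wall normal N acts horizontally at the top; its moment arm is the height L sinθ = 4.51·sin73.5° = 4.324 m, counterclockwise.
Balancing moments: N × 4.324 = 926.3, giving N = 214 N.

N_wall ≈ 214 N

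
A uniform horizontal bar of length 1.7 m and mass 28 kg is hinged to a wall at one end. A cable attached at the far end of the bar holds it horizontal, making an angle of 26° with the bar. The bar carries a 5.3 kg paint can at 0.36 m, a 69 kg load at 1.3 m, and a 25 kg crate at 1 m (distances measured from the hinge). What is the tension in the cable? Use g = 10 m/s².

T ≈ 1880 N

Taking torques about the hinge:
Beam weight: 28 × 10 = 280 N down at 0.85 m → arm 0.85 m, τ = 280 × 0.85 = 238 N·m clockwise.
Paint can: 5.3 × 10 = 53 N down at 0.36 m → arm 0.36 m, τ = 53 × 0.36 = 19.08 N·m clockwise.
Load: 69 × 10 = 690 N down at 1.3 m → arm 1.3 m, τ = 690 × 1.3 = 897 N·m clockwise.
Crate: 25 × 10 = 250 N down at 1 m → arm 1 m, τ = 250 × 1 = 250 N·m clockwise.
Total clockwise load moment = 1404 N·m.
The cable tension T acts at 1.7 m; only its component perpendicular to the bar, T sinθ, produces torque. sin 26° = 0.4384.
Balancing moments: T × 1.7 × 0.4384 = 1404, giving T = 1404 / 0.7453 = 1880 N.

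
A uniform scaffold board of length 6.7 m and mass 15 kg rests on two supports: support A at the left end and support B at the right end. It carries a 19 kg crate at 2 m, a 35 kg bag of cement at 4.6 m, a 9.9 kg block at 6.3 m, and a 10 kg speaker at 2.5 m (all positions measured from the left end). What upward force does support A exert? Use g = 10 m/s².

Taking torques about support B:
Beam weight: 15 × 10 = 150 N down at 3.35 m → arm 3.35 m, τ = 150 × 3.35 = 502.5 N·m counterclockwise.
Crate: 19 × 10 = 190 N down at 2 m → arm 4.7 m, τ = 190 × 4.7 = 893 N·m counterclockwise.
Bag of cement: 35 × 10 = 350 N down at 4.6 m → arm 2.1 m, τ = 350 × 2.1 = 735 N·m counterclockwise.
Block: 9.9 × 10 = 99 N down at 6.3 m → arm 0.4 m, τ = 99 × 0.4 = 39.6 N·m counterclockwise.
Speaker: 10 × 10 = 100 N down at 2.5 m → arm 4.2 m, τ = 100 × 4.2 = 420 N·m counterclockwise.
Net load moment about support B = 2590 N·m counterclockwise.
Reaction R at support A is upward at 0 m, arm 6.7 m → moment R × 6.7 clockwise.
Στ = 0 ⇒ R × 6.7 = 2590 ⇒ R = 387 N.

R_A ≈ 387 N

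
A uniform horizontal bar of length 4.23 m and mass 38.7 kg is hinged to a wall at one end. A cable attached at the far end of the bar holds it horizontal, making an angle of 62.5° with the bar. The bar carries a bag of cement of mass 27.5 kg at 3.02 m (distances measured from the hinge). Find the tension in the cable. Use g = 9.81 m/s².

T ≈ 431 N

About the hinge:
Beam weight: 38.7 × 9.81 = 379.6 N down at 2.115 m → arm 2.115 m, τ = 379.6 × 2.115 = 802.9 N·m clockwise.
Bag of cement: 27.5 × 9.81 = 269.8 N down at 3.02 m → arm 3.02 m, τ = 269.8 × 3.02 = 814.8 N·m clockwise.
Total clockwise load moment = 1618 N·m.
The cable tension T acts at 4.23 m; only its component perpendicular to the bar, T sinθ, produces torque. sin 62.5° = 0.887.
For rotational equilibrium, T × 4.23 × 0.887 = 1618, so T = 1618 / 3.752 = 431 N.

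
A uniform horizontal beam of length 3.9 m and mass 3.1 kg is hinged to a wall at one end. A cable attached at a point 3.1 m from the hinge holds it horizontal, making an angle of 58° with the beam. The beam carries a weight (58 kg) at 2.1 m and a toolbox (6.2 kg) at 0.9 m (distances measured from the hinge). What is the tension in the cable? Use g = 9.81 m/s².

Take moments about the hinge.
Beam weight: 3.1 × 9.81 = 30.41 N down at 1.95 m → arm 1.95 m, τ = 30.41 × 1.95 = 59.3 N·m clockwise.
Weight: 58 × 9.81 = 569 N down at 2.1 m → arm 2.1 m, τ = 569 × 2.1 = 1195 N·m clockwise.
Toolbox: 6.2 × 9.81 = 60.82 N down at 0.9 m → arm 0.9 m, τ = 60.82 × 0.9 = 54.74 N·m clockwise.
Total clockwise load moment = 1309 N·m.
The cable tension T acts at 3.1 m; only its component perpendicular to the beam, T sinθ, produces torque. sin 58° = 0.848.
Στ = 0 ⇒ T × 3.1 × 0.848 = 1309 ⇒ T = 1309 / 2.629 = 498 N.

T ≈ 498 N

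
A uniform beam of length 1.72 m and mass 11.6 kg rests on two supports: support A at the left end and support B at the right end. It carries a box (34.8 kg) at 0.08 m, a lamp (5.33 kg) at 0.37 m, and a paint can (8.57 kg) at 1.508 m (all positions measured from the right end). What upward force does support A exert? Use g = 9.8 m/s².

Taking torques about support B:
Beam weight: 11.6 × 9.8 = 113.7 N down at 0.86 m → arm 0.86 m, τ = 113.7 × 0.86 = 97.78 N·m counterclockwise.
Box: 34.8 × 9.8 = 341 N down at 0.08 m → arm 0.08 m, τ = 341 × 0.08 = 27.28 N·m counterclockwise.
Lamp: 5.33 × 9.8 = 52.23 N down at 0.37 m → arm 0.37 m, τ = 52.23 × 0.37 = 19.33 N·m counterclockwise.
Paint can: 8.57 × 9.8 = 83.99 N down at 1.508 m → arm 1.508 m, τ = 83.99 × 1.508 = 126.7 N·m counterclockwise.
Net load moment about support B = 271.1 N·m counterclockwise.
Reaction R at support A is upward at 1.72 m, arm 1.72 m → moment R × 1.72 clockwise.
Setting net torque to zero: R × 1.72 = 271.1 → R = 158 N.

R_A ≈ 158 N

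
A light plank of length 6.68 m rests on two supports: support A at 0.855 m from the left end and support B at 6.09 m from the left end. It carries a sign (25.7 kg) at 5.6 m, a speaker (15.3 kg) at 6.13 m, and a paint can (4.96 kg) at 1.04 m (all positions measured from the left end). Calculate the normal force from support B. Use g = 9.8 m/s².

About support A:
Sign: 25.7 × 9.8 = 251.9 N down at 5.6 m → arm 4.745 m, τ = 251.9 × 4.745 = 1195 N·m clockwise.
Speaker: 15.3 × 9.8 = 149.9 N down at 6.13 m → arm 5.275 m, τ = 149.9 × 5.275 = 790.7 N·m clockwise.
Paint can: 4.96 × 9.8 = 48.61 N down at 1.04 m → arm 0.185 m, τ = 48.61 × 0.185 = 8.993 N·m clockwise.
Net load moment about support A = 1995 N·m clockwise.
Reaction R at support B is upward at 6.09 m, arm 5.235 m → moment R × 5.235 counterclockwise.
Setting net torque to zero: R × 5.235 = 1995 → R = 381 N.

R_B ≈ 381 N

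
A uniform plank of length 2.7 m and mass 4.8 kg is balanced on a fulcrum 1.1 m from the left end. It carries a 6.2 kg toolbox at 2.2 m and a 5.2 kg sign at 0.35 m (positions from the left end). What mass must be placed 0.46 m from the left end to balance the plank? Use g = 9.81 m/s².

m ≈ 6.44 kg

Taking torques about the fulcrum (at 1.1 m from the left end):
Beam weight: 4.8 × 9.81 = 47.09 N down at 1.35 m → arm 0.25 m, τ = 47.09 × 0.25 = 11.77 N·m clockwise.
Toolbox: 6.2 × 9.81 = 60.82 N down at 2.2 m → arm 1.1 m, τ = 60.82 × 1.1 = 66.9 N·m clockwise.
Sign: 5.2 × 9.81 = 51.01 N down at 0.35 m → arm 0.75 m, τ = 51.01 × 0.75 = 38.26 N·m counterclockwise.
Net moment of known loads = 40.41 N·m clockwise.
An unknown mass m at 0.46 m has arm 0.64 m; its moment is m·g·0.64 counterclockwise.
Στ = 0 ⇒ m × 9.81 × 0.64 = 40.41 ⇒ m = 40.41 / (9.81 × 0.64) = 6.44 kg.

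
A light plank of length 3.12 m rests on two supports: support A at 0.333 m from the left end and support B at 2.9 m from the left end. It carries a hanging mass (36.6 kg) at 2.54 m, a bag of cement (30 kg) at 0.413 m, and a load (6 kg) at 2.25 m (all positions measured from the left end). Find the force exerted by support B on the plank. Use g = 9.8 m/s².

About support A:
Hanging mass: 36.6 × 9.8 = 358.7 N down at 2.54 m → arm 2.207 m, τ = 358.7 × 2.207 = 791.7 N·m clockwise.
Bag of cement: 30 × 9.8 = 294 N down at 0.413 m → arm 0.08 m, τ = 294 × 0.08 = 23.52 N·m clockwise.
Load: 6 × 9.8 = 58.8 N down at 2.25 m → arm 1.917 m, τ = 58.8 × 1.917 = 112.7 N·m clockwise.
Net load moment about support A = 927.9 N·m clockwise.
Reaction R at support B is upward at 2.9 m, arm 2.567 m → moment R × 2.567 counterclockwise.
For rotational equilibrium, R × 2.567 = 927.9, so R = 361 N.

R_B ≈ 361 N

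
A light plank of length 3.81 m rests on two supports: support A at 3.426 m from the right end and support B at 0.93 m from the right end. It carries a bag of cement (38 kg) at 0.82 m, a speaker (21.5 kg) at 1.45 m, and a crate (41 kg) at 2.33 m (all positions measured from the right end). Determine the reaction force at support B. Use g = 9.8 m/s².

About support A:
Bag of cement: 38 × 9.8 = 372.4 N down at 0.82 m → arm 2.606 m, τ = 372.4 × 2.606 = 970.5 N·m clockwise.
Speaker: 21.5 × 9.8 = 210.7 N down at 1.45 m → arm 1.976 m, τ = 210.7 × 1.976 = 416.3 N·m clockwise.
Crate: 41 × 9.8 = 401.8 N down at 2.33 m → arm 1.096 m, τ = 401.8 × 1.096 = 440.4 N·m clockwise.
Net load moment about support A = 1827 N·m clockwise.
Reaction R at support B is upward at 0.93 m, arm 2.496 m → moment R × 2.496 counterclockwise.
Setting net torque to zero: R × 2.496 = 1827 → R = 732 N.

R_B ≈ 732 N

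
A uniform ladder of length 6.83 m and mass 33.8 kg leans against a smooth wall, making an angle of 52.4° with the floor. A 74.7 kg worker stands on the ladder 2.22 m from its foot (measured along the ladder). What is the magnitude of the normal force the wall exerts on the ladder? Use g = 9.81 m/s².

N_wall ≈ 311 N

Sum moments about the foot of the ladder (the floor normal and friction both act there and drop out).
Ladder weight 33.8×9.81 = 331.6 N acts at 3.415 m along the ladder; its horizontal arm is 3.415·cos52.4° = 2.084 m → τ = 691.1 N·m clockwise.
Worker: 74.7×9.81 = 732.8 N at 2.22 m → arm 1.355 m → τ = 992.9 N·m clockwise.
Wall normal N acts horizontally at the top; its moment arm is the height L sinθ = 6.83·sin52.4° = 5.411 m, counterclockwise.
For rotational equilibrium, N × 5.411 = 1684, so N = 311 N.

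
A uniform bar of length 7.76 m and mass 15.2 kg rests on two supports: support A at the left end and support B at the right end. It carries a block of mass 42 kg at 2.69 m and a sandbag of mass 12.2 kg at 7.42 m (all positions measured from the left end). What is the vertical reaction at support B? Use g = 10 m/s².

R_B ≈ 338 N

Sum moments about support A (its reaction then has zero moment arm).
Beam weight: 15.2 × 10 = 152 N down at 3.88 m → arm 3.88 m, τ = 152 × 3.88 = 589.8 N·m clockwise.
Block: 42 × 10 = 420 N down at 2.69 m → arm 2.69 m, τ = 420 × 2.69 = 1130 N·m clockwise.
Sandbag: 12.2 × 10 = 122 N down at 7.42 m → arm 7.42 m, τ = 122 × 7.42 = 905.2 N·m clockwise.
Net load moment about support A = 2625 N·m clockwise.
Reaction R at support B is upward at 7.76 m, arm 7.76 m → moment R × 7.76 counterclockwise.
For rotational equilibrium, R × 7.76 = 2625, so R = 338 N.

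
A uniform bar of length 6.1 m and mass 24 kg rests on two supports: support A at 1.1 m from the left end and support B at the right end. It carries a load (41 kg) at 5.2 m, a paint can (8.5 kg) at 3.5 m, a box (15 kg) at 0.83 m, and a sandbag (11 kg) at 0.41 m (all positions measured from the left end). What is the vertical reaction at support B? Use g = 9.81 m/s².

About support A:
Beam weight: 24 × 9.81 = 235.4 N down at 3.05 m → arm 1.95 m, τ = 235.4 × 1.95 = 459 N·m clockwise.
Load: 41 × 9.81 = 402.2 N down at 5.2 m → arm 4.1 m, τ = 402.2 × 4.1 = 1649 N·m clockwise.
Paint can: 8.5 × 9.81 = 83.39 N down at 3.5 m → arm 2.4 m, τ = 83.39 × 2.4 = 200.1 N·m clockwise.
Box: 15 × 9.81 = 147.2 N down at 0.83 m → arm 0.27 m, τ = 147.2 × 0.27 = 39.74 N·m counterclockwise.
Sandbag: 11 × 9.81 = 107.9 N down at 0.41 m → arm 0.69 m, τ = 107.9 × 0.69 = 74.45 N·m counterclockwise.
Net load moment about support A = 2194 N·m clockwise.
Reaction R at support B is upward at 6.1 m, arm 5 m → moment R × 5 counterclockwise.
Setting net torque to zero: R × 5 = 2194 → R = 439 N.

R_B ≈ 439 N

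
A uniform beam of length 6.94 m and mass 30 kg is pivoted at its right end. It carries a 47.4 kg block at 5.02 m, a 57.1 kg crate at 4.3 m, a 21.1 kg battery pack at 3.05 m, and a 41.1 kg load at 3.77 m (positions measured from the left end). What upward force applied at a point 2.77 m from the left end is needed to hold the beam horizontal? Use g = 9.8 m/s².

F ≈ 1310 N

Take moments about the right end.
Beam weight: 30 × 9.8 = 294 N down at 3.47 m → arm 3.47 m, τ = 294 × 3.47 = 1020 N·m counterclockwise.
Block: 47.4 × 9.8 = 464.5 N down at 5.02 m → arm 1.92 m, τ = 464.5 × 1.92 = 891.8 N·m counterclockwise.
Crate: 57.1 × 9.8 = 559.6 N down at 4.3 m → arm 2.64 m, τ = 559.6 × 2.64 = 1477 N·m counterclockwise.
Battery pack: 21.1 × 9.8 = 206.8 N down at 3.05 m → arm 3.89 m, τ = 206.8 × 3.89 = 804.5 N·m counterclockwise.
Load: 41.1 × 9.8 = 402.8 N down at 3.77 m → arm 3.17 m, τ = 402.8 × 3.17 = 1277 N·m counterclockwise.
Net moment of the loads = 5470 N·m counterclockwise.
The upward force F acts at a point 2.77 m from the left end, arm 4.17 m, giving F × 4.17 clockwise.
Στ = 0 ⇒ F × 4.17 = 5470 ⇒ F = 5470 / 4.17 = 1310 N.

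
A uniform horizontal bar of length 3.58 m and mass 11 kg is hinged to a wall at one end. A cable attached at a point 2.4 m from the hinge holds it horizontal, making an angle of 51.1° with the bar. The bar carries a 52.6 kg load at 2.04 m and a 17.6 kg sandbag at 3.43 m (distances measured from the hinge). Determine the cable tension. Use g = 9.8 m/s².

T ≈ 983 N

Sum moments about the hinge (the unknown hinge reaction has zero arm there).
Beam weight: 11 × 9.8 = 107.8 N down at 1.79 m → arm 1.79 m, τ = 107.8 × 1.79 = 193 N·m clockwise.
Load: 52.6 × 9.8 = 515.5 N down at 2.04 m → arm 2.04 m, τ = 515.5 × 2.04 = 1052 N·m clockwise.
Sandbag: 17.6 × 9.8 = 172.5 N down at 3.43 m → arm 3.43 m, τ = 172.5 × 3.43 = 591.7 N·m clockwise.
Total clockwise load moment = 1837 N·m.
The cable tension T acts at 2.4 m; only its component perpendicular to the bar, T sinθ, produces torque. sin 51.1° = 0.7782.
For rotational equilibrium, T × 2.4 × 0.7782 = 1837, so T = 1837 / 1.868 = 983 N.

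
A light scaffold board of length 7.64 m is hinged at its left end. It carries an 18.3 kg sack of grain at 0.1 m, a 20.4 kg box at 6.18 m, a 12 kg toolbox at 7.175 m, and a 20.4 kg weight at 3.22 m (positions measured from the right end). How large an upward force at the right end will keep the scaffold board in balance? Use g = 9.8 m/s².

About the left end:
Sack of grain: 18.3 × 9.8 = 179.3 N down at 0.1 m → arm 7.54 m, τ = 179.3 × 7.54 = 1352 N·m clockwise.
Box: 20.4 × 9.8 = 199.9 N down at 6.18 m → arm 1.46 m, τ = 199.9 × 1.46 = 291.9 N·m clockwise.
Toolbox: 12 × 9.8 = 117.6 N down at 7.175 m → arm 0.465 m, τ = 117.6 × 0.465 = 54.68 N·m clockwise.
Weight: 20.4 × 9.8 = 199.9 N down at 3.22 m → arm 4.42 m, τ = 199.9 × 4.42 = 883.6 N·m clockwise.
Net moment of the loads = 2582 N·m clockwise.
The upward force F acts at the right end, arm 7.64 m, giving F × 7.64 counterclockwise.
Setting net torque to zero: F × 7.64 = 2582 → F = 2582 / 7.64 = 338 N.

F ≈ 338 N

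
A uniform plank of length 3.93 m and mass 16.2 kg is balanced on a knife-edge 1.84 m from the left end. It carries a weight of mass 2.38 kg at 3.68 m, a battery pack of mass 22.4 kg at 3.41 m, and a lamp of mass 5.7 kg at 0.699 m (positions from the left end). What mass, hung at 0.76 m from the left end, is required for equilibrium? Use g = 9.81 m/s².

m ≈ 32.5 kg

Taking torques about the knife-edge (at 1.84 m from the left end):
Beam weight: 16.2 × 9.81 = 158.9 N down at 1.965 m → arm 0.125 m, τ = 158.9 × 0.125 = 19.86 N·m clockwise.
Weight: 2.38 × 9.81 = 23.35 N down at 3.68 m → arm 1.84 m, τ = 23.35 × 1.84 = 42.96 N·m clockwise.
Battery pack: 22.4 × 9.81 = 219.7 N down at 3.41 m → arm 1.57 m, τ = 219.7 × 1.57 = 344.9 N·m clockwise.
Lamp: 5.7 × 9.81 = 55.92 N down at 0.699 m → arm 1.141 m, τ = 55.92 × 1.141 = 63.8 N·m counterclockwise.
Net moment of known loads = 343.9 N·m clockwise.
An unknown mass m at 0.76 m has arm 1.08 m; its moment is m·g·1.08 counterclockwise.
Στ = 0 ⇒ m × 9.81 × 1.08 = 343.9 ⇒ m = 343.9 / (9.81 × 1.08) = 32.5 kg.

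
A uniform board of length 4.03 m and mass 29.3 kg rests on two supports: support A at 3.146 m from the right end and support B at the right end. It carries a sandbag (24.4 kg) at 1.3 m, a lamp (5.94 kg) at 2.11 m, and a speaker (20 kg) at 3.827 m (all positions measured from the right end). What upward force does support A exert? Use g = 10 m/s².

Sum moments about support B (its reaction then has zero moment arm).
Beam weight: 29.3 × 10 = 293 N down at 2.015 m → arm 2.015 m, τ = 293 × 2.015 = 590.4 N·m counterclockwise.
Sandbag: 24.4 × 10 = 244 N down at 1.3 m → arm 1.3 m, τ = 244 × 1.3 = 317.2 N·m counterclockwise.
Lamp: 5.94 × 10 = 59.4 N down at 2.11 m → arm 2.11 m, τ = 59.4 × 2.11 = 125.3 N·m counterclockwise.
Speaker: 20 × 10 = 200 N down at 3.827 m → arm 3.827 m, τ = 200 × 3.827 = 765.4 N·m counterclockwise.
Net load moment about support B = 1798 N·m counterclockwise.
Reaction R at support A is upward at 3.146 m, arm 3.146 m → moment R × 3.146 clockwise.
Balancing moments: R × 3.146 = 1798, giving R = 572 N.

R_A ≈ 572 N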